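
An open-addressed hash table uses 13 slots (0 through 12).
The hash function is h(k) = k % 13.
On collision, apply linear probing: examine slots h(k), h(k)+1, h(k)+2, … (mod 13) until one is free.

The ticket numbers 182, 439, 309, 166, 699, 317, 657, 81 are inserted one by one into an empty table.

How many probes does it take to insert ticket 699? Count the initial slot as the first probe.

182 hashes to 0; slot 0 is free => place at 0.
439 hashes to 10; slot 10 is free => place at 10.
309 hashes to 10; 10 taken => place at 11.
166 hashes to 10; 10,11 taken => place at 12.
699 hashes to 10; 10,11,12,0 taken => place at 1.
317 hashes to 5; slot 5 is free => place at 5.
657 hashes to 7; slot 7 is free => place at 7.
81 hashes to 3; slot 3 is free => place at 3.
Table: [182, 699, -, 81, -, 317, -, 657, -, -, 439, 309, 166]

5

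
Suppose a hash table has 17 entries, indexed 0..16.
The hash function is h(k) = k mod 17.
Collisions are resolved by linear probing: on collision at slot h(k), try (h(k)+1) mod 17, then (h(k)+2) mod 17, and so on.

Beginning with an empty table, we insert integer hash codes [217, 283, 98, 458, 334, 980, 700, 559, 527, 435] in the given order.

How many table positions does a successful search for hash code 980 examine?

5

217 hashes to 13; slot 13 is free -> place at 13.
283 hashes to 11; slot 11 is free -> place at 11.
98 hashes to 13; 13 taken -> place at 14.
458 hashes to 16; slot 16 is free -> place at 16.
334 hashes to 11; 11 taken -> place at 12.
980 hashes to 11; 11,12,13,14 taken -> place at 15.
700 hashes to 3; slot 3 is free -> place at 3.
559 hashes to 15; 15,16 taken -> place at 0.
527 hashes to 0; 0 taken -> place at 1.
435 hashes to 10; slot 10 is free -> place at 10.
Table: [559, 527, ., 700, ., ., ., ., ., ., 435, 283, 334, 217, 98, 980, 458]
Lookup 980: h=11, probe 11,12,13,14,15 → found at 15.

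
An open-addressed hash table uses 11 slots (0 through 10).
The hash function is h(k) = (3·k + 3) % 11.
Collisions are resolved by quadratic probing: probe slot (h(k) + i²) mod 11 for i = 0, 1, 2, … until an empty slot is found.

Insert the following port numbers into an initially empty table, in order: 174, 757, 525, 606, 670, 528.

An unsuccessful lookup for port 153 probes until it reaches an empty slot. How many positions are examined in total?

2

174 hashes to 8; slot 8 is free => place at 8.
757 hashes to 8; 8 taken => place at 9.
525 hashes to 5; slot 5 is free => place at 5.
606 hashes to 6; slot 6 is free => place at 6.
670 hashes to 0; slot 0 is free => place at 0.
528 hashes to 3; slot 3 is free => place at 3.
Table: [670, ∅, ∅, 528, ∅, 525, 606, ∅, 174, 757, ∅]
Lookup 153: h=0, probe 0,1 → slot 1 empty, not found.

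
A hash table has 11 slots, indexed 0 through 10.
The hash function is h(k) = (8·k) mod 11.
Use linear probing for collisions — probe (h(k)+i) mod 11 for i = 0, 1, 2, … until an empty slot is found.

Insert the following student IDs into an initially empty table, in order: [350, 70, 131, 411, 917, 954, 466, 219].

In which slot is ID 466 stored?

Insert 350: h=6, slot 6 empty => index 6.
Insert 70: h=10, slot 10 empty => index 10.
Insert 131: h=3, slot 3 empty => index 3.
Insert 411: h=10, slot 10 occupied => index 0.
Insert 917: h=10, slots 10,0 occupied => index 1.
Insert 954: h=9, slot 9 empty => index 9.
Insert 466: h=10, slots 10,0,1 occupied => index 2.
Insert 219: h=3, slot 3 occupied => index 4.
Table: [411, 917, 466, 131, 219, —, 350, —, —, 954, 70]

2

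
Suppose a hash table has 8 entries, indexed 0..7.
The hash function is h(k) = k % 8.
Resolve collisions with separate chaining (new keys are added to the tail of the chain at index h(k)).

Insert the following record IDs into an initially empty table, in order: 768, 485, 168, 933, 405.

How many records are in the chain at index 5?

Insert 768: h=0, bucket 0 empty -> new chain.
Insert 485: h=5, bucket 5 empty -> new chain.
Insert 168: h=0, bucket 0 nonempty -> append to chain.
Insert 933: h=5, bucket 5 nonempty -> append to chain.
Insert 405: h=5, bucket 5 nonempty -> append to chain.
Final buckets:
0: 768 -> 168
1: -
2: -
3: -
4: -
5: 485 -> 933 -> 405
6: -
7: -

3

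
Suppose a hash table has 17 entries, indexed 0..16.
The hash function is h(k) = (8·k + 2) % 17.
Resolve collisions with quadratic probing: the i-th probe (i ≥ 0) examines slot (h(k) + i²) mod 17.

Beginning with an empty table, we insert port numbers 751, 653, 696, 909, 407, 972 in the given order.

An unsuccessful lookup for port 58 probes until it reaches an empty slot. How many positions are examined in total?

2

751: h=9 → slot 9
653: h=7 → slot 7
696: h=11 → slot 11
909: h=15 → slot 15
407: h=11, probe 11,12 → slot 12
972: h=9, probe 9,10 → slot 10
Table: [_, _, _, _, _, _, _, 653, _, 751, 972, 696, 407, _, _, 909, _]
Lookup 58: h=7, probe 7,8 → slot 8 empty, not found.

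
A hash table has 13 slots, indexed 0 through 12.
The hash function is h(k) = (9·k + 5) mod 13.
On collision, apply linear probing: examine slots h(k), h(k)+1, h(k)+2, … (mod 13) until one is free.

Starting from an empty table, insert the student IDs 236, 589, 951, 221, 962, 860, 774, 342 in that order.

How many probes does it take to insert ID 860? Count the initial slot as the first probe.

3

236: h=10 → slot 10
589: h=2 → slot 2
951: h=10, probe 10,11 → slot 11
221: h=5 → slot 5
962: h=5, probe 5,6 → slot 6
860: h=10, probe 10,11,12 → slot 12
774: h=3 → slot 3
342: h=2, probe 2,3,4 → slot 4
Table: [-, -, 589, 774, 342, 221, 962, -, -, -, 236, 951, 860]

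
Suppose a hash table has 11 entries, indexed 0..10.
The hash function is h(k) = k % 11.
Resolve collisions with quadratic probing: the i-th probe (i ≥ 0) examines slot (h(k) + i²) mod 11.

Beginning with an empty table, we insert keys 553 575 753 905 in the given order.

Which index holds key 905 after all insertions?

553: h=3 => slot 3
575: h=3, probe 3,4 => slot 4
753: h=5 => slot 5
905: h=3, probe 3,4,7 => slot 7
Table: [—, —, —, 553, 575, 753, —, 905, —, —, —]

7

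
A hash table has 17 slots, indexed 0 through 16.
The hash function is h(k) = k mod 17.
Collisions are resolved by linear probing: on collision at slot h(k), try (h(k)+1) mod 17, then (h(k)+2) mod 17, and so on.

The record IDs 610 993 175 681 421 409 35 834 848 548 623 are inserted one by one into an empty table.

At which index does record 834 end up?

610: h=15 -> slot 15
993: h=7 -> slot 7
175: h=5 -> slot 5
681: h=1 -> slot 1
421: h=13 -> slot 13
409: h=1, probe 1,2 -> slot 2
35: h=1, probe 1,2,3 -> slot 3
834: h=1, probe 1,2,3,4 -> slot 4
848: h=15, probe 15,16 -> slot 16
548: h=4, probe 4,5,6 -> slot 6
623: h=11 -> slot 11
Table: [-, 681, 409, 35, 834, 175, 548, 993, -, -, -, 623, -, 421, -, 610, 848]

4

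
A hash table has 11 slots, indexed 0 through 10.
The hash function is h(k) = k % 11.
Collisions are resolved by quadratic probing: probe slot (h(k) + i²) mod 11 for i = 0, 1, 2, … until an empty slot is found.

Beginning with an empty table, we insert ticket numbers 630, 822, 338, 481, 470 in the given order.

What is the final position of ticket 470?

6

630: h=3 -> slot 3
822: h=8 -> slot 8
338: h=8, probe 8,9 -> slot 9
481: h=8, probe 8,9,1 -> slot 1
470: h=8, probe 8,9,1,6 -> slot 6
Table: [_, 481, _, 630, _, _, 470, _, 822, 338, _]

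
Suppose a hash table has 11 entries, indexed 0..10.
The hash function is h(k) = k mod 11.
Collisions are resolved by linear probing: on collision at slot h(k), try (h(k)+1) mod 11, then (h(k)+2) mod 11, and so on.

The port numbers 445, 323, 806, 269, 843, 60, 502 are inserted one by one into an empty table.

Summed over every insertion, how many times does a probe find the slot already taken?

Insert 445: h=5, slot 5 empty => index 5.
Insert 323: h=4, slot 4 empty => index 4.
Insert 806: h=3, slot 3 empty => index 3.
Insert 269: h=5, slot 5 occupied => index 6.
Insert 843: h=7, slot 7 empty => index 7.
Insert 60: h=5, slots 5,6,7 occupied => index 8.
Insert 502: h=7, slots 7,8 occupied => index 9.
Table: [-, -, -, 806, 323, 445, 269, 843, 60, 502, -]

6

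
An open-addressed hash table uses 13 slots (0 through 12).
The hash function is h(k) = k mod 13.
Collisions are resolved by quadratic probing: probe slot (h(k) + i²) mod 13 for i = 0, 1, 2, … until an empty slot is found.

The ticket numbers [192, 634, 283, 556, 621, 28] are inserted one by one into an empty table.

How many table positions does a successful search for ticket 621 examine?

192 hashes to 10; slot 10 is free -> place at 10.
634 hashes to 10; 10 taken -> place at 11.
283 hashes to 10; 10,11 taken -> place at 1.
556 hashes to 10; 10,11,1 taken -> place at 6.
621 hashes to 10; 10,11,1,6 taken -> place at 0.
28 hashes to 2; slot 2 is free -> place at 2.
Table: [621, 283, 28, ∅, ∅, ∅, 556, ∅, ∅, ∅, 192, 634, ∅]
Lookup 621: h=10, probe 10,11,1,6,0 → found at 0.

5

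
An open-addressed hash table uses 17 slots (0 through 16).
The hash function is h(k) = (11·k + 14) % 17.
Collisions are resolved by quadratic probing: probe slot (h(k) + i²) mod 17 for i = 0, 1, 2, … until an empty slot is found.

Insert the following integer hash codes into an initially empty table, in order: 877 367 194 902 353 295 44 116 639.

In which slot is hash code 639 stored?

14

877: h=5 -> slot 5
367: h=5, probe 5,6 -> slot 6
194: h=6, probe 6,7 -> slot 7
902: h=8 -> slot 8
353: h=4 -> slot 4
295: h=12 -> slot 12
44: h=5, probe 5,6,9 -> slot 9
116: h=15 -> slot 15
639: h=5, probe 5,6,9,14 -> slot 14
Table: [_, _, _, _, 353, 877, 367, 194, 902, 44, _, _, 295, _, 639, 116, _]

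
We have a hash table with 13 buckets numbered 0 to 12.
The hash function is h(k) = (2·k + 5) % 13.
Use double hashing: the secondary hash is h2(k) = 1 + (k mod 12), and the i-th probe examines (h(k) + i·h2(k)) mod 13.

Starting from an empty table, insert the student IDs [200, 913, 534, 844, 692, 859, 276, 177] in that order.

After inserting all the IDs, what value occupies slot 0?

276

200: h=2 => slot 2
913: h=11 => slot 11
534: h=7 => slot 7
844: h=3 => slot 3
692: h=11, h2=9, probe 11,7,3,12 => slot 12
859: h=7, h2=8, probe 7,2,10 => slot 10
276: h=11, h2=1, probe 11,12,0 => slot 0
177: h=8 => slot 8
Table: [276, ., 200, 844, ., ., ., 534, 177, ., 859, 913, 692]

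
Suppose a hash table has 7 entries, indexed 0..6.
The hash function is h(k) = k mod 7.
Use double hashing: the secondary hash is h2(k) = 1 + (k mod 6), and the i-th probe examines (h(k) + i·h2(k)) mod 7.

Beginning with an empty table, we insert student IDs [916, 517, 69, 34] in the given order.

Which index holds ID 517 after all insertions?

1

916: h=6 => slot 6
517: h=6, h2=2, probe 6,1 => slot 1
69: h=6, h2=4, probe 6,3 => slot 3
34: h=6, h2=5, probe 6,4 => slot 4
Table: [_, 517, _, 69, 34, _, 916]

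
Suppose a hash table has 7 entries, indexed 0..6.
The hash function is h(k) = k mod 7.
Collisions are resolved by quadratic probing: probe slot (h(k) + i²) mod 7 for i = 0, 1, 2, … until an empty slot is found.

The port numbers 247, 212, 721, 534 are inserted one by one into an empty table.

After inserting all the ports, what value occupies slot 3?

247: h=2 → slot 2
212: h=2, probe 2,3 → slot 3
721: h=0 → slot 0
534: h=2, probe 2,3,6 → slot 6
Table: [721, ., 247, 212, ., ., 534]

212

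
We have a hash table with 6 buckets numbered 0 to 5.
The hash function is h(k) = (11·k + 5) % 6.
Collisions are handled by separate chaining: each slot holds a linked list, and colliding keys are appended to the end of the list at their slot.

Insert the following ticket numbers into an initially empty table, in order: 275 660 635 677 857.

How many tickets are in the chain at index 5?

Insert 275: h=0, bucket 0 empty → new chain.
Insert 660: h=5, bucket 5 empty → new chain.
Insert 635: h=0, bucket 0 nonempty → append to chain.
Insert 677: h=0, bucket 0 nonempty → append to chain.
Insert 857: h=0, bucket 0 nonempty → append to chain.
Final buckets:
0: 275 -> 635 -> 677 -> 857
1: —
2: —
3: —
4: —
5: 660

1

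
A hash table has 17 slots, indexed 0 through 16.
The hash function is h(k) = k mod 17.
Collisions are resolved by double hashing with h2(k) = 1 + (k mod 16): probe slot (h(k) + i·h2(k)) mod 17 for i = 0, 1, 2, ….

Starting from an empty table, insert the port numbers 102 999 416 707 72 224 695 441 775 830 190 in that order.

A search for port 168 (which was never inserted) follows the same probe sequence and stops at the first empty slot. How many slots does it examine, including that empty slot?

Insert 102: h=0, slot 0 empty → index 0.
Insert 999: h=13, slot 13 empty → index 13.
Insert 416: h=8, slot 8 empty → index 8.
Insert 707: h=10, slot 10 empty → index 10.
Insert 72: h=4, slot 4 empty → index 4.
Insert 224: h=3, slot 3 empty → index 3.
Insert 695: h=15, slot 15 empty → index 15.
Insert 441: h=16, slot 16 empty → index 16.
Insert 775: h=10, h2=8, slot 10 occupied → index 1.
Insert 830: h=14, slot 14 empty → index 14.
Insert 190: h=3, h2=15, slots 3,1,16,14 occupied → index 12.
Table: [102, 775, ∅, 224, 72, ∅, ∅, ∅, 416, ∅, 707, ∅, 190, 999, 830, 695, 441]
Lookup 168: h=15, h2=9, probe 15,7 → slot 7 empty, not found.

2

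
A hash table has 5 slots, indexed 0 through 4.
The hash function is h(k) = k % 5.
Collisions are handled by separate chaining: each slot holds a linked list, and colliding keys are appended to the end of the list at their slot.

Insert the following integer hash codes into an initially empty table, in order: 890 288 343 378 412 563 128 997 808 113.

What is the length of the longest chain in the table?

890 → bucket 0
288 → bucket 3
343 → bucket 3 (collision)
378 → bucket 3 (collision)
412 → bucket 2
563 → bucket 3 (collision)
128 → bucket 3 (collision)
997 → bucket 2 (collision)
808 → bucket 3 (collision)
113 → bucket 3 (collision)
Final buckets:
0: 890
1: ∅
2: 412 -> 997
3: 288 -> 343 -> 378 -> 563 -> 128 -> 808 -> 113
4: ∅

7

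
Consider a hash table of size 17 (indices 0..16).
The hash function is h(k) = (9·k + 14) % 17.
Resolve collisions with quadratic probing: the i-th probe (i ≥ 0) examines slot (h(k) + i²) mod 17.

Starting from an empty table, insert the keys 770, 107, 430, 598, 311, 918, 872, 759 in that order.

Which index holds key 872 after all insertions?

16

770: h=8 => slot 8
107: h=8, probe 8,9 => slot 9
430: h=8, probe 8,9,12 => slot 12
598: h=7 => slot 7
311: h=8, probe 8,9,12,0 => slot 0
918: h=14 => slot 14
872: h=8, probe 8,9,12,0,7,16 => slot 16
759: h=11 => slot 11
Table: [311, ., ., ., ., ., ., 598, 770, 107, ., 759, 430, ., 918, ., 872]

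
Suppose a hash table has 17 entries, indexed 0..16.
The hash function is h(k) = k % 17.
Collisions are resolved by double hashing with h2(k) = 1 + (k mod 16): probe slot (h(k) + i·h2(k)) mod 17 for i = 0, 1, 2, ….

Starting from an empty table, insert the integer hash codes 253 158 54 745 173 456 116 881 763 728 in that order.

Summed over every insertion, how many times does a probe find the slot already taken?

8

253: h=15 => slot 15
158: h=5 => slot 5
54: h=3 => slot 3
745: h=14 => slot 14
173: h=3, h2=14, probe 3,0 => slot 0
456: h=14, h2=9, probe 14,6 => slot 6
116: h=14, h2=5, probe 14,2 => slot 2
881: h=14, h2=2, probe 14,16 => slot 16
763: h=15, h2=12, probe 15,10 => slot 10
728: h=14, h2=9, probe 14,6,15,7 => slot 7
Table: [173, ∅, 116, 54, ∅, 158, 456, 728, ∅, ∅, 763, ∅, ∅, ∅, 745, 253, 881]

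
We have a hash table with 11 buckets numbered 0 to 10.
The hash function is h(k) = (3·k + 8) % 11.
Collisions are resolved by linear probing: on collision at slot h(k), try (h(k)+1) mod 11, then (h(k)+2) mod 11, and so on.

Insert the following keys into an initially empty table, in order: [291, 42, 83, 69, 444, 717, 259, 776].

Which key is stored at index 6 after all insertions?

69

291 hashes to 1; slot 1 is free -> place at 1.
42 hashes to 2; slot 2 is free -> place at 2.
83 hashes to 4; slot 4 is free -> place at 4.
69 hashes to 6; slot 6 is free -> place at 6.
444 hashes to 9; slot 9 is free -> place at 9.
717 hashes to 3; slot 3 is free -> place at 3.
259 hashes to 4; 4 taken -> place at 5.
776 hashes to 4; 4,5,6 taken -> place at 7.
Table: [—, 291, 42, 717, 83, 259, 69, 776, —, 444, —]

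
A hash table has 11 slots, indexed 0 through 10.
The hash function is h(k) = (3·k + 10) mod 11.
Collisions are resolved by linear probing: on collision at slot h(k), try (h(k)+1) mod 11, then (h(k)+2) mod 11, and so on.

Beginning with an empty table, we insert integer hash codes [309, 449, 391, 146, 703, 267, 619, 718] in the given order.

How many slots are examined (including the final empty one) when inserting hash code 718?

Insert 309: h=2, slot 2 empty → index 2.
Insert 449: h=4, slot 4 empty → index 4.
Insert 391: h=6, slot 6 empty → index 6.
Insert 146: h=8, slot 8 empty → index 8.
Insert 703: h=7, slot 7 empty → index 7.
Insert 267: h=8, slot 8 occupied → index 9.
Insert 619: h=8, slots 8,9 occupied → index 10.
Insert 718: h=8, slots 8,9,10 occupied → index 0.
Table: [718, ∅, 309, ∅, 449, ∅, 391, 703, 146, 267, 619]

4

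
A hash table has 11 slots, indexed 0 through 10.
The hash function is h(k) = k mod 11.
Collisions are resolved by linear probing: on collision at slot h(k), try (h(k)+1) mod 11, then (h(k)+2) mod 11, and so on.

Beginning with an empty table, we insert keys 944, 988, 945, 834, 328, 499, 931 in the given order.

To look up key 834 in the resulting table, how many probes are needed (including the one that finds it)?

4

944 hashes to 9; slot 9 is free → place at 9.
988 hashes to 9; 9 taken → place at 10.
945 hashes to 10; 10 taken → place at 0.
834 hashes to 9; 9,10,0 taken → place at 1.
328 hashes to 9; 9,10,0,1 taken → place at 2.
499 hashes to 4; slot 4 is free → place at 4.
931 hashes to 7; slot 7 is free → place at 7.
Table: [945, 834, 328, _, 499, _, _, 931, _, 944, 988]
Lookup 834: h=9, probe 9,10,0,1 → found at 1.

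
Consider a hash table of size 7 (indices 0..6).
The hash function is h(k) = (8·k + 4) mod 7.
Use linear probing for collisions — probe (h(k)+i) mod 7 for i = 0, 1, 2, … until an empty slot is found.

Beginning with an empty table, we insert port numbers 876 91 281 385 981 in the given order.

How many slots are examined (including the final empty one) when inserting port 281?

2

Insert 876: h=5, slot 5 empty => index 5.
Insert 91: h=4, slot 4 empty => index 4.
Insert 281: h=5, slot 5 occupied => index 6.
Insert 385: h=4, slots 4,5,6 occupied => index 0.
Insert 981: h=5, slots 5,6,0 occupied => index 1.
Table: [385, 981, ., ., 91, 876, 281]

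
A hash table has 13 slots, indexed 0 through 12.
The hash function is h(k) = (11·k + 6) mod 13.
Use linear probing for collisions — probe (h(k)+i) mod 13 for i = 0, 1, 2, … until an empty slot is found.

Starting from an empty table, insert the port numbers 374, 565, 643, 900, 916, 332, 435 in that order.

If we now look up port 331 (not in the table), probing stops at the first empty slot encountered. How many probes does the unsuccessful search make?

5

374: h=12 => slot 12
565: h=7 => slot 7
643: h=7, probe 7,8 => slot 8
900: h=0 => slot 0
916: h=7, probe 7,8,9 => slot 9
332: h=5 => slot 5
435: h=7, probe 7,8,9,10 => slot 10
Table: [900, _, _, _, _, 332, _, 565, 643, 916, 435, _, 374]
Lookup 331: h=7, probe 7,8,9,10,11 → slot 11 empty, not found.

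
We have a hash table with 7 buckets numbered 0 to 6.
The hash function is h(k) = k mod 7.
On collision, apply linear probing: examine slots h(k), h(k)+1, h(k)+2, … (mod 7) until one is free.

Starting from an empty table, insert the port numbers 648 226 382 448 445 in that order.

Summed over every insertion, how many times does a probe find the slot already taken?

3

Insert 648: h=4, slot 4 empty => index 4.
Insert 226: h=2, slot 2 empty => index 2.
Insert 382: h=4, slot 4 occupied => index 5.
Insert 448: h=0, slot 0 empty => index 0.
Insert 445: h=4, slots 4,5 occupied => index 6.
Table: [448, ., 226, ., 648, 382, 445]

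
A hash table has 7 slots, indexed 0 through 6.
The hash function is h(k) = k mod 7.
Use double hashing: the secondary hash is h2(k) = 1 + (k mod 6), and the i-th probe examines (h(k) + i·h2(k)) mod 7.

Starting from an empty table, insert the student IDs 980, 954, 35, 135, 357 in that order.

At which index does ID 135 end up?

980: h=0 → slot 0
954: h=2 → slot 2
35: h=0, h2=6, probe 0,6 → slot 6
135: h=2, h2=4, probe 2,6,3 → slot 3
357: h=0, h2=4, probe 0,4 → slot 4
Table: [980, -, 954, 135, 357, -, 35]

3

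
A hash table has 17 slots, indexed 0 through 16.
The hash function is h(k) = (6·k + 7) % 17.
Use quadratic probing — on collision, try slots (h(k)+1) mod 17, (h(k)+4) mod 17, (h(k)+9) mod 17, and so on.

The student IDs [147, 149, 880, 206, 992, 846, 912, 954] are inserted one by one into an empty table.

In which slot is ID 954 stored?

Insert 147: h=5, slot 5 empty -> index 5.
Insert 149: h=0, slot 0 empty -> index 0.
Insert 880: h=0, slot 0 occupied -> index 1.
Insert 206: h=2, slot 2 empty -> index 2.
Insert 992: h=9, slot 9 empty -> index 9.
Insert 846: h=0, slots 0,1 occupied -> index 4.
Insert 912: h=5, slot 5 occupied -> index 6.
Insert 954: h=2, slot 2 occupied -> index 3.
Table: [149, 880, 206, 954, 846, 147, 912, -, -, 992, -, -, -, -, -, -, -]

3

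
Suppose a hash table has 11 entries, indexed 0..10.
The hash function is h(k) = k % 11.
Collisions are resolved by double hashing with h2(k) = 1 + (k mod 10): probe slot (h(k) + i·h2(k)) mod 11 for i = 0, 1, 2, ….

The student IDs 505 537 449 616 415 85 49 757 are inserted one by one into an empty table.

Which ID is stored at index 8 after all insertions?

449

Insert 505: h=10, slot 10 empty → index 10.
Insert 537: h=9, slot 9 empty → index 9.
Insert 449: h=9, h2=10, slot 9 occupied → index 8.
Insert 616: h=0, slot 0 empty → index 0.
Insert 415: h=8, h2=6, slot 8 occupied → index 3.
Insert 85: h=8, h2=6, slots 8,3,9 occupied → index 4.
Insert 49: h=5, slot 5 empty → index 5.
Insert 757: h=9, h2=8, slot 9 occupied → index 6.
Table: [616, ∅, ∅, 415, 85, 49, 757, ∅, 449, 537, 505]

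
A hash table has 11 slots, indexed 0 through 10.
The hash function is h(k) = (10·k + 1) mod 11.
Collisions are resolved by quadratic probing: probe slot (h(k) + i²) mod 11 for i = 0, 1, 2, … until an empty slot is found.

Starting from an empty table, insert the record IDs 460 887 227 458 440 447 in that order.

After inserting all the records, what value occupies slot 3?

Insert 460: h=3, slot 3 empty -> index 3.
Insert 887: h=5, slot 5 empty -> index 5.
Insert 227: h=5, slot 5 occupied -> index 6.
Insert 458: h=5, slots 5,6 occupied -> index 9.
Insert 440: h=1, slot 1 empty -> index 1.
Insert 447: h=5, slots 5,6,9,3 occupied -> index 10.
Table: [∅, 440, ∅, 460, ∅, 887, 227, ∅, ∅, 458, 447]

460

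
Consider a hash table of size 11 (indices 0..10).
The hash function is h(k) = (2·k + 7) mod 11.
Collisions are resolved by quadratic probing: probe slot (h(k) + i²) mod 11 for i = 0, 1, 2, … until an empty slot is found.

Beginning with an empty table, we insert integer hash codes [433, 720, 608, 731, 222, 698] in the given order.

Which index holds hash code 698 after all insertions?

433 hashes to 4; slot 4 is free => place at 4.
720 hashes to 6; slot 6 is free => place at 6.
608 hashes to 2; slot 2 is free => place at 2.
731 hashes to 6; 6 taken => place at 7.
222 hashes to 0; slot 0 is free => place at 0.
698 hashes to 6; 6,7 taken => place at 10.
Table: [222, ., 608, ., 433, ., 720, 731, ., ., 698]

10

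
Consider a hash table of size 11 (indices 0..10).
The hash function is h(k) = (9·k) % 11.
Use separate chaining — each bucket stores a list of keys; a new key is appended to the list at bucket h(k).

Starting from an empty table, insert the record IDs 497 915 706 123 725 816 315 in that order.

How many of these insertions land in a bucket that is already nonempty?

497 → bucket 7
915 → bucket 7 (collision)
706 → bucket 7 (collision)
123 → bucket 7 (collision)
725 → bucket 2
816 → bucket 7 (collision)
315 → bucket 8
Final buckets:
0: —
1: —
2: 725
3: —
4: —
5: —
6: —
7: 497 -> 915 -> 706 -> 123 -> 816
8: 315
9: —
10: —

4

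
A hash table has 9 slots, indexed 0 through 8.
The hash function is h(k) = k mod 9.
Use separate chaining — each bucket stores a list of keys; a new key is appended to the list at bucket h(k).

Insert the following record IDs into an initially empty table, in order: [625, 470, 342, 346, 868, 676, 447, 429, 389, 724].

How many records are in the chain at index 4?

4

625 → bucket 4
470 → bucket 2
342 → bucket 0
346 → bucket 4 (collision)
868 → bucket 4 (collision)
676 → bucket 1
447 → bucket 6
429 → bucket 6 (collision)
389 → bucket 2 (collision)
724 → bucket 4 (collision)
Final buckets:
0: 342
1: 676
2: 470 -> 389
3: —
4: 625 -> 346 -> 868 -> 724
5: —
6: 447 -> 429
7: —
8: —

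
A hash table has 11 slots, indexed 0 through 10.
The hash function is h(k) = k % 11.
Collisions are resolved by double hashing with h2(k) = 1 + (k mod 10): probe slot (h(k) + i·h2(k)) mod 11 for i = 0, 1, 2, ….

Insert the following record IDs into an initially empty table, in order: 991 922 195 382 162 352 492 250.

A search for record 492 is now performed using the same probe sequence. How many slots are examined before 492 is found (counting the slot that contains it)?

7

991: h=1 → slot 1
922: h=9 → slot 9
195: h=8 → slot 8
382: h=8, h2=3, probe 8,0 → slot 0
162: h=8, h2=3, probe 8,0,3 → slot 3
352: h=0, h2=3, probe 0,3,6 → slot 6
492: h=8, h2=3, probe 8,0,3,6,9,1,4 → slot 4
250: h=8, h2=1, probe 8,9,10 → slot 10
Table: [382, 991, —, 162, 492, —, 352, —, 195, 922, 250]
Lookup 492: h=8, h2=3, probe 8,0,3,6,9,1,4 → found at 4.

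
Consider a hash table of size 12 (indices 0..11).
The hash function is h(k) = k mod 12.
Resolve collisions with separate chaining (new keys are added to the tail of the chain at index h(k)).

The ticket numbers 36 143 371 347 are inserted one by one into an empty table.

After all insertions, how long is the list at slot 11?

Insert 36: h=0, bucket 0 empty → new chain.
Insert 143: h=11, bucket 11 empty → new chain.
Insert 371: h=11, bucket 11 nonempty → append to chain.
Insert 347: h=11, bucket 11 nonempty → append to chain.
Final buckets:
0: 36
1: .
2: .
3: .
4: .
5: .
6: .
7: .
8: .
9: .
10: .
11: 143 -> 371 -> 347

3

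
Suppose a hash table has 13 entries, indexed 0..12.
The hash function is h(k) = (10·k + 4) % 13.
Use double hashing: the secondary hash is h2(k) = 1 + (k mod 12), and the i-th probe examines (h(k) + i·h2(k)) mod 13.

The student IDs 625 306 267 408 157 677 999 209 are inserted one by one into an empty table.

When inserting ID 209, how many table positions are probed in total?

4

625 hashes to 1; slot 1 is free => place at 1.
306 hashes to 9; slot 9 is free => place at 9.
267 hashes to 9, h2=4; 9 taken => place at 0.
408 hashes to 2; slot 2 is free => place at 2.
157 hashes to 1, h2=2; 1 taken => place at 3.
677 hashes to 1, h2=6; 1 taken => place at 7.
999 hashes to 10; slot 10 is free => place at 10.
209 hashes to 1, h2=6; 1,7,0 taken => place at 6.
Table: [267, 625, 408, 157, -, -, 209, 677, -, 306, 999, -, -]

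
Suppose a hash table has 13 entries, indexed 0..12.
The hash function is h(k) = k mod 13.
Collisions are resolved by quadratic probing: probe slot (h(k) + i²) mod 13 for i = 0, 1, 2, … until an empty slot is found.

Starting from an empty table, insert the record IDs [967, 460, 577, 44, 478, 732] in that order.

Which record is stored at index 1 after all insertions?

Insert 967: h=5, slot 5 empty → index 5.
Insert 460: h=5, slot 5 occupied → index 6.
Insert 577: h=5, slots 5,6 occupied → index 9.
Insert 44: h=5, slots 5,6,9 occupied → index 1.
Insert 478: h=10, slot 10 empty → index 10.
Insert 732: h=4, slot 4 empty → index 4.
Table: [-, 44, -, -, 732, 967, 460, -, -, 577, 478, -, -]

44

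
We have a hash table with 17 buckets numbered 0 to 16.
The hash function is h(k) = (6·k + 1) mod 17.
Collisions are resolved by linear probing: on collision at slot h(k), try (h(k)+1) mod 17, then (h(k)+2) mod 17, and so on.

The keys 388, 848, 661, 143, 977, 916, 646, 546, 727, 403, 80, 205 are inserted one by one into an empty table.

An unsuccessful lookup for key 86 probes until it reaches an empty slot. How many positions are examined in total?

8

388: h=0 -> slot 0
848: h=6 -> slot 6
661: h=6, probe 6,7 -> slot 7
143: h=9 -> slot 9
977: h=15 -> slot 15
916: h=6, probe 6,7,8 -> slot 8
646: h=1 -> slot 1
546: h=13 -> slot 13
727: h=11 -> slot 11
403: h=5 -> slot 5
80: h=5, probe 5,6,7,8,9,10 -> slot 10
205: h=7, probe 7,8,9,10,11,12 -> slot 12
Table: [388, 646, _, _, _, 403, 848, 661, 916, 143, 80, 727, 205, 546, _, 977, _]
Lookup 86: h=7, probe 7,8,9,10,11,12,13,14 → slot 14 empty, not found.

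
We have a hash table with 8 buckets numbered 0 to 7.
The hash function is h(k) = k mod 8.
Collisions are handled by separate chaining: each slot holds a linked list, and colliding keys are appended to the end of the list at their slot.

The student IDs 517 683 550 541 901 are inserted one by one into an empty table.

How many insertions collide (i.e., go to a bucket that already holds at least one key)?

517 → bucket 5
683 → bucket 3
550 → bucket 6
541 → bucket 5 (collision)
901 → bucket 5 (collision)
Final buckets:
0: —
1: —
2: —
3: 683
4: —
5: 517 -> 541 -> 901
6: 550
7: —

2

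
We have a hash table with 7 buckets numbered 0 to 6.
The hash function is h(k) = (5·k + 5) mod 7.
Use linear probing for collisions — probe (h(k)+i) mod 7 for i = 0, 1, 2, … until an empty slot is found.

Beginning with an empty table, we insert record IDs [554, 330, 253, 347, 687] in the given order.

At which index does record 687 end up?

Insert 554: h=3, slot 3 empty -> index 3.
Insert 330: h=3, slot 3 occupied -> index 4.
Insert 253: h=3, slots 3,4 occupied -> index 5.
Insert 347: h=4, slots 4,5 occupied -> index 6.
Insert 687: h=3, slots 3,4,5,6 occupied -> index 0.
Table: [687, _, _, 554, 330, 253, 347]

0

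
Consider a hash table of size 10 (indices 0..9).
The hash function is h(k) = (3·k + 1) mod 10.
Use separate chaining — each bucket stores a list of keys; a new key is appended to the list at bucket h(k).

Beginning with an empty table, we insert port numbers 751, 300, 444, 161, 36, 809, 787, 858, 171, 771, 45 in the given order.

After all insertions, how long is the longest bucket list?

4

751 → bucket 4
300 → bucket 1
444 → bucket 3
161 → bucket 4 (collision)
36 → bucket 9
809 → bucket 8
787 → bucket 2
858 → bucket 5
171 → bucket 4 (collision)
771 → bucket 4 (collision)
45 → bucket 6
Final buckets:
0: ∅
1: 300
2: 787
3: 444
4: 751 -> 161 -> 171 -> 771
5: 858
6: 45
7: ∅
8: 809
9: 36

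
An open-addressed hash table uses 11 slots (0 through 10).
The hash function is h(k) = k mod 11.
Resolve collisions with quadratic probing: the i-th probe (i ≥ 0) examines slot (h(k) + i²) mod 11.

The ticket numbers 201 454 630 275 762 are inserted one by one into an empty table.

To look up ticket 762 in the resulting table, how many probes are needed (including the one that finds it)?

201 hashes to 3; slot 3 is free => place at 3.
454 hashes to 3; 3 taken => place at 4.
630 hashes to 3; 3,4 taken => place at 7.
275 hashes to 0; slot 0 is free => place at 0.
762 hashes to 3; 3,4,7 taken => place at 1.
Table: [275, 762, —, 201, 454, —, —, 630, —, —, —]
Lookup 762: h=3, probe 3,4,7,1 → found at 1.

4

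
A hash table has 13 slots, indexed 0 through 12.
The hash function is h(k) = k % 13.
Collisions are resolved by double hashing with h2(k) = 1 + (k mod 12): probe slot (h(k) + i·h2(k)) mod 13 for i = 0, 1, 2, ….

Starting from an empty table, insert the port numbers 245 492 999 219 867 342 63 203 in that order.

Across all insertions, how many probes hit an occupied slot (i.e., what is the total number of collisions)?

245: h=11 => slot 11
492: h=11, h2=1, probe 11,12 => slot 12
999: h=11, h2=4, probe 11,2 => slot 2
219: h=11, h2=4, probe 11,2,6 => slot 6
867: h=9 => slot 9
342: h=4 => slot 4
63: h=11, h2=4, probe 11,2,6,10 => slot 10
203: h=8 => slot 8
Table: [—, —, 999, —, 342, —, 219, —, 203, 867, 63, 245, 492]

7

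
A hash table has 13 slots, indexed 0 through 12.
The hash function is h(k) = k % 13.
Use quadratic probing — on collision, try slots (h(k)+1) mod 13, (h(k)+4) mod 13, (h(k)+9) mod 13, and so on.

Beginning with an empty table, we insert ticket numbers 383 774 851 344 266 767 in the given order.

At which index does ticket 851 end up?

10

383: h=6 -> slot 6
774: h=7 -> slot 7
851: h=6, probe 6,7,10 -> slot 10
344: h=6, probe 6,7,10,2 -> slot 2
266: h=6, probe 6,7,10,2,9 -> slot 9
767: h=0 -> slot 0
Table: [767, —, 344, —, —, —, 383, 774, —, 266, 851, —, —]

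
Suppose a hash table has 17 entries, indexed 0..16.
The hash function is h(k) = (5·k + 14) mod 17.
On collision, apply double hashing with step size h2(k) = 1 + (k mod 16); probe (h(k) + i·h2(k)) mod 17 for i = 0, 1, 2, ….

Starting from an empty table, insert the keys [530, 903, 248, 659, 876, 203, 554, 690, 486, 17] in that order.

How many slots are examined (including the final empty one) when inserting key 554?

530: h=12 → slot 12
903: h=7 → slot 7
248: h=13 → slot 13
659: h=11 → slot 11
876: h=8 → slot 8
203: h=9 → slot 9
554: h=13, h2=11, probe 13,7,1 → slot 1
690: h=13, h2=3, probe 13,16 → slot 16
486: h=13, h2=7, probe 13,3 → slot 3
17: h=14 → slot 14
Table: [-, 554, -, 486, -, -, -, 903, 876, 203, -, 659, 530, 248, 17, -, 690]

3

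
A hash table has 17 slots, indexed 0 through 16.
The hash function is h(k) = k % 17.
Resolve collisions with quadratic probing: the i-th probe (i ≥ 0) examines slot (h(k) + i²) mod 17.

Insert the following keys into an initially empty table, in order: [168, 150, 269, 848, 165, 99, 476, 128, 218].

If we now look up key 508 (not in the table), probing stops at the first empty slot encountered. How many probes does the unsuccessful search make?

3

168: h=15 -> slot 15
150: h=14 -> slot 14
269: h=14, probe 14,15,1 -> slot 1
848: h=15, probe 15,16 -> slot 16
165: h=12 -> slot 12
99: h=14, probe 14,15,1,6 -> slot 6
476: h=0 -> slot 0
128: h=9 -> slot 9
218: h=14, probe 14,15,1,6,13 -> slot 13
Table: [476, 269, ∅, ∅, ∅, ∅, 99, ∅, ∅, 128, ∅, ∅, 165, 218, 150, 168, 848]
Lookup 508: h=15, probe 15,16,2 → slot 2 empty, not found.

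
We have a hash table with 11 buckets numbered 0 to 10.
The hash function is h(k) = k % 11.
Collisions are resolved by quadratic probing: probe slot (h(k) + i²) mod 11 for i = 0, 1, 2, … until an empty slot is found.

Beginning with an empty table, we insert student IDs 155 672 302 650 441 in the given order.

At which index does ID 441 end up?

155 hashes to 1; slot 1 is free => place at 1.
672 hashes to 1; 1 taken => place at 2.
302 hashes to 5; slot 5 is free => place at 5.
650 hashes to 1; 1,2,5 taken => place at 10.
441 hashes to 1; 1,2,5,10 taken => place at 6.
Table: [_, 155, 672, _, _, 302, 441, _, _, _, 650]

6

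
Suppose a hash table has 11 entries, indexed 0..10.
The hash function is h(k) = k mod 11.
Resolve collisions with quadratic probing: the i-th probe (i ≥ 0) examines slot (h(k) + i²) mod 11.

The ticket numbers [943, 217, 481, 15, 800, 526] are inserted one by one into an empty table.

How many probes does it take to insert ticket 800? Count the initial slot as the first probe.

Insert 943: h=8, slot 8 empty => index 8.
Insert 217: h=8, slot 8 occupied => index 9.
Insert 481: h=8, slots 8,9 occupied => index 1.
Insert 15: h=4, slot 4 empty => index 4.
Insert 800: h=8, slots 8,9,1 occupied => index 6.
Insert 526: h=9, slot 9 occupied => index 10.
Table: [∅, 481, ∅, ∅, 15, ∅, 800, ∅, 943, 217, 526]

4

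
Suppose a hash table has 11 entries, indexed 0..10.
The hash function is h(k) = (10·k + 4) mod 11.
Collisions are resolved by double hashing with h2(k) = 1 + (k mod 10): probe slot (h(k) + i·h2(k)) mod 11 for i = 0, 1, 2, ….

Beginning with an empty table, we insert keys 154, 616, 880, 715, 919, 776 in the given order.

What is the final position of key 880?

154 hashes to 4; slot 4 is free → place at 4.
616 hashes to 4, h2=7; 4 taken → place at 0.
880 hashes to 4, h2=1; 4 taken → place at 5.
715 hashes to 4, h2=6; 4 taken → place at 10.
919 hashes to 9; slot 9 is free → place at 9.
776 hashes to 9, h2=7; 9,5 taken → place at 1.
Table: [616, 776, ∅, ∅, 154, 880, ∅, ∅, ∅, 919, 715]

5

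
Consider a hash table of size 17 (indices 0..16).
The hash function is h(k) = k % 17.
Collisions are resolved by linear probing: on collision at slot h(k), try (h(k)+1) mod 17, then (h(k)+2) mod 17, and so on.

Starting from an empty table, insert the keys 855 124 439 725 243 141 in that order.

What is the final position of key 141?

855 hashes to 5; slot 5 is free => place at 5.
124 hashes to 5; 5 taken => place at 6.
439 hashes to 14; slot 14 is free => place at 14.
725 hashes to 11; slot 11 is free => place at 11.
243 hashes to 5; 5,6 taken => place at 7.
141 hashes to 5; 5,6,7 taken => place at 8.
Table: [_, _, _, _, _, 855, 124, 243, 141, _, _, 725, _, _, 439, _, _]

8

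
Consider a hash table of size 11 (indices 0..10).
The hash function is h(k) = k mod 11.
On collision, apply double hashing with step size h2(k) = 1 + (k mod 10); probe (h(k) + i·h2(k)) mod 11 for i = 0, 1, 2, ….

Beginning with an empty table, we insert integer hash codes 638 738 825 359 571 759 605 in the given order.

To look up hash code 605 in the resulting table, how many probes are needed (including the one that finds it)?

5

Insert 638: h=0, slot 0 empty → index 0.
Insert 738: h=1, slot 1 empty → index 1.
Insert 825: h=0, h2=6, slot 0 occupied → index 6.
Insert 359: h=7, slot 7 empty → index 7.
Insert 571: h=10, slot 10 empty → index 10.
Insert 759: h=0, h2=10, slots 0,10 occupied → index 9.
Insert 605: h=0, h2=6, slots 0,6,1,7 occupied → index 2.
Table: [638, 738, 605, ∅, ∅, ∅, 825, 359, ∅, 759, 571]
Lookup 605: h=0, h2=6, probe 0,6,1,7,2 → found at 2.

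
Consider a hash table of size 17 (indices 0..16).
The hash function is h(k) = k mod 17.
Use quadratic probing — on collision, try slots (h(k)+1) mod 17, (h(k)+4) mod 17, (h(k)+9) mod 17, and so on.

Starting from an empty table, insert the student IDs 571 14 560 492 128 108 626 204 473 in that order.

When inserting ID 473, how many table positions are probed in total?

5

Insert 571: h=10, slot 10 empty → index 10.
Insert 14: h=14, slot 14 empty → index 14.
Insert 560: h=16, slot 16 empty → index 16.
Insert 492: h=16, slot 16 occupied → index 0.
Insert 128: h=9, slot 9 empty → index 9.
Insert 108: h=6, slot 6 empty → index 6.
Insert 626: h=14, slot 14 occupied → index 15.
Insert 204: h=0, slot 0 occupied → index 1.
Insert 473: h=14, slots 14,15,1,6 occupied → index 13.
Table: [492, 204, _, _, _, _, 108, _, _, 128, 571, _, _, 473, 14, 626, 560]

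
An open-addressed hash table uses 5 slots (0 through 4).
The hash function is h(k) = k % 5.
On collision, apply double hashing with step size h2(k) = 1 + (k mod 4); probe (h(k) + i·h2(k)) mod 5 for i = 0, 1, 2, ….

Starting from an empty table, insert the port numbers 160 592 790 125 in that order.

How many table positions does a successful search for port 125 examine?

160 hashes to 0; slot 0 is free => place at 0.
592 hashes to 2; slot 2 is free => place at 2.
790 hashes to 0, h2=3; 0 taken => place at 3.
125 hashes to 0, h2=2; 0,2 taken => place at 4.
Table: [160, —, 592, 790, 125]
Lookup 125: h=0, h2=2, probe 0,2,4 → found at 4.

3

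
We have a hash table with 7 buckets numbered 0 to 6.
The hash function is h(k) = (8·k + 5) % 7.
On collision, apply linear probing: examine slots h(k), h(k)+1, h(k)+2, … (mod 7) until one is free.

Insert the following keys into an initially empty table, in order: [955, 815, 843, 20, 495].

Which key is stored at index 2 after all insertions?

815

955: h=1 → slot 1
815: h=1, probe 1,2 → slot 2
843: h=1, probe 1,2,3 → slot 3
20: h=4 → slot 4
495: h=3, probe 3,4,5 → slot 5
Table: [-, 955, 815, 843, 20, 495, -]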